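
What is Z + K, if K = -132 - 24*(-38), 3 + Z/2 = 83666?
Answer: 168106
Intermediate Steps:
Z = 167326 (Z = -6 + 2*83666 = -6 + 167332 = 167326)
K = 780 (K = -132 + 912 = 780)
Z + K = 167326 + 780 = 168106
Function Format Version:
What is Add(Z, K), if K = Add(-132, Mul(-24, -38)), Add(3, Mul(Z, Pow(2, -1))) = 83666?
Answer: 168106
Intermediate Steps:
Z = 167326 (Z = Add(-6, Mul(2, 83666)) = Add(-6, 167332) = 167326)
K = 780 (K = Add(-132, 912) = 780)
Add(Z, K) = Add(167326, 780) = 168106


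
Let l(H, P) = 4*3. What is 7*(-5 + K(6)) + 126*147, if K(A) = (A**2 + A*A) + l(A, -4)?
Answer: 19075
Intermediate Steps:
l(H, P) = 12
K(A) = 12 + 2*A**2 (K(A) = (A**2 + A*A) + 12 = (A**2 + A**2) + 12 = 2*A**2 + 12 = 12 + 2*A**2)
7*(-5 + K(6)) + 126*147 = 7*(-5 + (12 + 2*6**2)) + 126*147 = 7*(-5 + (12 + 2*36)) + 18522 = 7*(-5 + (12 + 72)) + 18522 = 7*(-5 + 84) + 18522 = 7*79 + 18522 = 553 + 18522 = 19075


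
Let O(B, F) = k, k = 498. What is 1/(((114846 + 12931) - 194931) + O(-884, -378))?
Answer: -1/66656 ≈ -1.5002e-5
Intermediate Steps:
O(B, F) = 498
1/(((114846 + 12931) - 194931) + O(-884, -378)) = 1/(((114846 + 12931) - 194931) + 498) = 1/((127777 - 194931) + 498) = 1/(-67154 + 498) = 1/(-66656) = -1/66656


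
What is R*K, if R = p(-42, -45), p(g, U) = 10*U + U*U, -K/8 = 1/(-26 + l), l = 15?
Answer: 12600/11 ≈ 1145.5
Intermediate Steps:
K = 8/11 (K = -8/(-26 + 15) = -8/(-11) = -8*(-1/11) = 8/11 ≈ 0.72727)
p(g, U) = U² + 10*U (p(g, U) = 10*U + U² = U² + 10*U)
R = 1575 (R = -45*(10 - 45) = -45*(-35) = 1575)
R*K = 1575*(8/11) = 12600/11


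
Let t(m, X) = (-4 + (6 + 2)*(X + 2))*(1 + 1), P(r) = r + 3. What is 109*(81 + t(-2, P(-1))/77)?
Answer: 97991/11 ≈ 8908.3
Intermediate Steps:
P(r) = 3 + r
t(m, X) = 24 + 16*X (t(m, X) = (-4 + 8*(2 + X))*2 = (-4 + (16 + 8*X))*2 = (12 + 8*X)*2 = 24 + 16*X)
109*(81 + t(-2, P(-1))/77) = 109*(81 + (24 + 16*(3 - 1))/77) = 109*(81 + (24 + 16*2)*(1/77)) = 109*(81 + (24 + 32)*(1/77)) = 109*(81 + 56*(1/77)) = 109*(81 + 8/11) = 109*(899/11) = 97991/11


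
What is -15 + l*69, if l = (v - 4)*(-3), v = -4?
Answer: 1641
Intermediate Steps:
l = 24 (l = (-4 - 4)*(-3) = -8*(-3) = 24)
-15 + l*69 = -15 + 24*69 = -15 + 1656 = 1641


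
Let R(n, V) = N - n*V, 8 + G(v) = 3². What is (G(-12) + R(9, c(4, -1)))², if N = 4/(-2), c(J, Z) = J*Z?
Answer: 1225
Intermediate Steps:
G(v) = 1 (G(v) = -8 + 3² = -8 + 9 = 1)
N = -2 (N = 4*(-½) = -2)
R(n, V) = -2 - V*n (R(n, V) = -2 - n*V = -2 - V*n)
(G(-12) + R(9, c(4, -1)))² = (1 + (-2 - 1*4*(-1)*9))² = (1 + (-2 - 1*(-4)*9))² = (1 + (-2 + 36))² = (1 + 34)² = 35² = 1225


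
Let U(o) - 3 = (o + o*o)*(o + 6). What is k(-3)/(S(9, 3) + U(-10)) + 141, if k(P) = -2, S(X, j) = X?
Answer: 24535/174 ≈ 141.01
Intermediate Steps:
U(o) = 3 + (6 + o)*(o + o²) (U(o) = 3 + (o + o*o)*(o + 6) = 3 + (o + o²)*(6 + o) = 3 + (6 + o)*(o + o²))
k(-3)/(S(9, 3) + U(-10)) + 141 = -2/(9 + (3 + (-10)³ + 6*(-10) + 7*(-10)²)) + 141 = -2/(9 + (3 - 1000 - 60 + 7*100)) + 141 = -2/(9 + (3 - 1000 - 60 + 700)) + 141 = -2/(9 - 357) + 141 = -2/(-348) + 141 = -2*(-1/348) + 141 = 1/174 + 141 = 24535/174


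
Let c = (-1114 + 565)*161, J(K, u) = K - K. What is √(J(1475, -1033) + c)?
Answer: 3*I*√9821 ≈ 297.3*I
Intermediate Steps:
J(K, u) = 0
c = -88389 (c = -549*161 = -88389)
√(J(1475, -1033) + c) = √(0 - 88389) = √(-88389) = 3*I*√9821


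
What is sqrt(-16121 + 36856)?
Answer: sqrt(20735) ≈ 144.00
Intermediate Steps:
sqrt(-16121 + 36856) = sqrt(20735)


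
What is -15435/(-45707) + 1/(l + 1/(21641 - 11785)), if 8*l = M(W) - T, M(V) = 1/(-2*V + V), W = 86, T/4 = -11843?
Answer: 38754715124321/114705304453793 ≈ 0.33786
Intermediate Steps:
T = -47372 (T = 4*(-11843) = -47372)
M(V) = -1/V (M(V) = 1/(-V) = -1/V)
l = 4073991/688 (l = (-1/86 - 1*(-47372))/8 = (-1*1/86 + 47372)/8 = (-1/86 + 47372)/8 = (⅛)*(4073991/86) = 4073991/688 ≈ 5921.5)
-15435/(-45707) + 1/(l + 1/(21641 - 11785)) = -15435/(-45707) + 1/(4073991/688 + 1/(21641 - 11785)) = -15435*(-1/45707) + 1/(4073991/688 + 1/9856) = 15435/45707 + 1/(4073991/688 + 1/9856) = 15435/45707 + 1/(2509578499/423808) = 15435/45707 + 423808/2509578499 = 38754715124321/114705304453793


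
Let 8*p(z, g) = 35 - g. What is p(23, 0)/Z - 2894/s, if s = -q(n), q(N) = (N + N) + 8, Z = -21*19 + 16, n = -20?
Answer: -554271/6128 ≈ -90.449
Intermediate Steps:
p(z, g) = 35/8 - g/8 (p(z, g) = (35 - g)/8 = 35/8 - g/8)
Z = -383 (Z = -399 + 16 = -383)
q(N) = 8 + 2*N (q(N) = 2*N + 8 = 8 + 2*N)
s = 32 (s = -(8 + 2*(-20)) = -(8 - 40) = -1*(-32) = 32)
p(23, 0)/Z - 2894/s = (35/8 - ⅛*0)/(-383) - 2894/32 = (35/8 + 0)*(-1/383) - 2894*1/32 = (35/8)*(-1/383) - 1447/16 = -35/3064 - 1447/16 = -554271/6128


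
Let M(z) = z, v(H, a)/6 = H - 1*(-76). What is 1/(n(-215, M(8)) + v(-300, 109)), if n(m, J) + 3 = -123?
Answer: -1/1470 ≈ -0.00068027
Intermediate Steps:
v(H, a) = 456 + 6*H (v(H, a) = 6*(H - 1*(-76)) = 6*(H + 76) = 6*(76 + H) = 456 + 6*H)
n(m, J) = -126 (n(m, J) = -3 - 123 = -126)
1/(n(-215, M(8)) + v(-300, 109)) = 1/(-126 + (456 + 6*(-300))) = 1/(-126 + (456 - 1800)) = 1/(-126 - 1344) = 1/(-1470) = -1/1470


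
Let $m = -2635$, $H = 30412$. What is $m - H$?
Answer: $-33047$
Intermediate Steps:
$m - H = -2635 - 30412 = -33047$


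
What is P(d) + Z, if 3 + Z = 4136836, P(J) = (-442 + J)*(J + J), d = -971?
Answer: 6880879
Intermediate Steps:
P(J) = 2*J*(-442 + J) (P(J) = (-442 + J)*(2*J) = 2*J*(-442 + J))
Z = 4136833 (Z = -3 + 4136836 = 4136833)
P(d) + Z = 2*(-971)*(-442 - 971) + 4136833 = 2*(-971)*(-1413) + 4136833 = 2744046 + 4136833 = 6880879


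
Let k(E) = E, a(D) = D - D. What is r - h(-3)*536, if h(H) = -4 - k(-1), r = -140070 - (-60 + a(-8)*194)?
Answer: -138402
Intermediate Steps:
a(D) = 0
r = -140010 (r = -140070 - (-60 + 0*194) = -140070 - (-60 + 0) = -140070 - 1*(-60) = -140070 + 60 = -140010)
h(H) = -3 (h(H) = -4 - 1*(-1) = -4 + 1 = -3)
r - h(-3)*536 = -140010 - (-3)*536 = -140010 - 1*(-1608) = -140010 + 1608 = -138402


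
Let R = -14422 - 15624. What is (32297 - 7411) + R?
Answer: -5160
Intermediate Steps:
R = -30046
(32297 - 7411) + R = (32297 - 7411) - 30046 = 24886 - 30046 = -5160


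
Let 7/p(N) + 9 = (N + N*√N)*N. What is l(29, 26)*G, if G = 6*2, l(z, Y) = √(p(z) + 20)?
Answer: 12*√(16647 + 16820*√29)/√(832 + 841*√29) ≈ 53.667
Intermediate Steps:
p(N) = 7/(-9 + N*(N + N^(3/2))) (p(N) = 7/(-9 + (N + N*√N)*N) = 7/(-9 + (N + N^(3/2))*N) = 7/(-9 + N*(N + N^(3/2))))
l(z, Y) = √(20 + 7/(-9 + z² + z^(5/2))) (l(z, Y) = √(7/(-9 + z² + z^(5/2)) + 20) = √(20 + 7/(-9 + z² + z^(5/2))))
G = 12
l(29, 26)*G = √((-173 + 20*29² + 20*29^(5/2))/(-9 + 29² + 29^(5/2)))*12 = √((-173 + 20*841 + 20*(841*√29))/(-9 + 841 + 841*√29))*12 = √((-173 + 16820 + 16820*√29)/(832 + 841*√29))*12 = √((16647 + 16820*√29)/(832 + 841*√29))*12 = (√(16647 + 16820*√29)/√(832 + 841*√29))*12 = 12*√(16647 + 16820*√29)/√(832 + 841*√29)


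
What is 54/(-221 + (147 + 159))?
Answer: 54/85 ≈ 0.63529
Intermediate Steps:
54/(-221 + (147 + 159)) = 54/(-221 + 306) = 54/85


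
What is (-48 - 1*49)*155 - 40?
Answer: -15075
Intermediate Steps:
(-48 - 1*49)*155 - 40 = (-48 - 49)*155 - 40 = -97*155 - 40 = -15035 - 40 = -15075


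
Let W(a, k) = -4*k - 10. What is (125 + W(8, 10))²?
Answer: 5625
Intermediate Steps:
W(a, k) = -10 - 4*k
(125 + W(8, 10))² = (125 + (-10 - 4*10))² = (125 + (-10 - 40))² = (125 - 50)² = 75² = 5625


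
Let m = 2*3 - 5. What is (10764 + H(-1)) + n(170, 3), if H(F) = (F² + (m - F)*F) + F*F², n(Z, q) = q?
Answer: 10765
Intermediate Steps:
m = 1 (m = 6 - 5 = 1)
H(F) = F² + F³ + F*(1 - F) (H(F) = (F² + (1 - F)*F) + F*F² = (F² + F*(1 - F)) + F³ = F² + F³ + F*(1 - F))
(10764 + H(-1)) + n(170, 3) = (10764 + (-1 + (-1)³)) + 3 = (10764 + (-1 - 1)) + 3 = (10764 - 2) + 3 = 10762 + 3 = 10765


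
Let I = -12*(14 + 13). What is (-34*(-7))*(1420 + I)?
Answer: 260848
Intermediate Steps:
I = -324 (I = -12*27 = -324)
(-34*(-7))*(1420 + I) = (-34*(-7))*(1420 - 324) = 238*1096 = 260848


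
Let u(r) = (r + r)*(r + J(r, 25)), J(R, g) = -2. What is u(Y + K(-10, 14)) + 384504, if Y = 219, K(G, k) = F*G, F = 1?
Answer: 471030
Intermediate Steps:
K(G, k) = G (K(G, k) = 1*G = G)
u(r) = 2*r*(-2 + r) (u(r) = (r + r)*(r - 2) = (2*r)*(-2 + r) = 2*r*(-2 + r))
u(Y + K(-10, 14)) + 384504 = 2*(219 - 10)*(-2 + (219 - 10)) + 384504 = 2*209*(-2 + 209) + 384504 = 2*209*207 + 384504 = 86526 + 384504 = 471030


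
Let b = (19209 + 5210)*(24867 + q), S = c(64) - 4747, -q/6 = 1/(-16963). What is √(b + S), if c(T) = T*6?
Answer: 2*√43681092085675193/16963 ≈ 24642.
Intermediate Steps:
c(T) = 6*T
q = 6/16963 (q = -6/(-16963) = -6*(-1/16963) = 6/16963 ≈ 0.00035371)
S = -4363 (S = 6*64 - 4747 = 384 - 4747 = -4363)
b = 10300396378413/16963 (b = (19209 + 5210)*(24867 + 6/16963) = 24419*(421818927/16963) = 10300396378413/16963 ≈ 6.0723e+8)
√(b + S) = √(10300396378413/16963 - 4363) = √(10300322368844/16963) = 2*√43681092085675193/16963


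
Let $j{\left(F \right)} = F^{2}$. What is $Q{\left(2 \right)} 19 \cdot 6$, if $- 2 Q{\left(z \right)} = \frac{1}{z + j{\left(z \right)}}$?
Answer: $- \frac{19}{2} \approx -9.5$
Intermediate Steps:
$Q{\left(z \right)} = - \frac{1}{2 \left(z + z^{2}\right)}$
$Q{\left(2 \right)} 19 \cdot 6 = - \frac{1}{2 \cdot 2 \left(1 + 2\right)} 19 \cdot 6 = \left(- \frac{1}{2}\right) \frac{1}{2} \cdot \frac{1}{3} \cdot 19 \cdot 6 = \left(- \frac{1}{12}\right) 19 \cdot 6 = \left(- \frac{19}{12}\right) 6 = - \frac{19}{2}$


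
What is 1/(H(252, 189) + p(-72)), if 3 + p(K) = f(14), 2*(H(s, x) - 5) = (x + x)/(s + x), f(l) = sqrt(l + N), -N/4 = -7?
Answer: -119/1769 + 49*sqrt(42)/1769 ≈ 0.11224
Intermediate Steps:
N = 28 (N = -4*(-7) = 28)
f(l) = sqrt(28 + l) (f(l) = sqrt(l + 28) = sqrt(28 + l))
H(s, x) = 5 + x/(s + x) (H(s, x) = 5 + ((x + x)/(s + x))/2 = 5 + ((2*x)/(s + x))/2 = 5 + (2*x/(s + x))/2 = 5 + x/(s + x))
p(K) = -3 + sqrt(42) (p(K) = -3 + sqrt(28 + 14) = -3 + sqrt(42))
1/(H(252, 189) + p(-72)) = 1/((5*252 + 6*189)/(252 + 189) + (-3 + sqrt(42))) = 1/((1260 + 1134)/441 + (-3 + sqrt(42))) = 1/((1/441)*2394 + (-3 + sqrt(42))) = 1/(38/7 + (-3 + sqrt(42))) = 1/(17/7 + sqrt(42))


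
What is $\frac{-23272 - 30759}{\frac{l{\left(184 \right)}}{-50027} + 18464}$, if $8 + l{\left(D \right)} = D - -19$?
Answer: $- \frac{2703008837}{923698333} \approx -2.9263$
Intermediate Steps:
$l{\left(D \right)} = 11 + D$ ($l{\left(D \right)} = -8 + \left(D - -19\right) = -8 + \left(D + 19\right) = -8 + \left(19 + D\right) = 11 + D$)
$\frac{-23272 - 30759}{\frac{l{\left(184 \right)}}{-50027} + 18464} = \frac{-23272 - 30759}{\frac{11 + 184}{-50027} + 18464} = - \frac{54031}{195 \left(- \frac{1}{50027}\right) + 18464} = - \frac{54031}{- \frac{195}{50027} + 18464} = - \frac{54031}{\frac{923698333}{50027}} = \left(-54031\right) \frac{50027}{923698333} = - \frac{2703008837}{923698333}$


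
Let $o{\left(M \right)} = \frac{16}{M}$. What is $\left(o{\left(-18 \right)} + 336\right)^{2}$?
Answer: $\frac{9096256}{81} \approx 1.123 \cdot 10^{5}$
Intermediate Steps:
$\left(o{\left(-18 \right)} + 336\right)^{2} = \left(\frac{16}{-18} + 336\right)^{2} = \left(16 \left(- \frac{1}{18}\right) + 336\right)^{2} = \left(- \frac{8}{9} + 336\right)^{2} = \left(\frac{3016}{9}\right)^{2} = \frac{9096256}{81}$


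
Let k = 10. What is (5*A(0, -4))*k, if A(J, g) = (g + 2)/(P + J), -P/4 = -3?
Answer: -25/3 ≈ -8.3333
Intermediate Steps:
P = 12 (P = -4*(-3) = 12)
A(J, g) = (2 + g)/(12 + J) (A(J, g) = (g + 2)/(12 + J) = (2 + g)/(12 + J))
(5*A(0, -4))*k = (5*((2 - 4)/(12 + 0)))*10 = (5*(-2/12))*10 = (5*((1/12)*(-2)))*10 = (5*(-1/6))*10 = -5/6*10 = -25/3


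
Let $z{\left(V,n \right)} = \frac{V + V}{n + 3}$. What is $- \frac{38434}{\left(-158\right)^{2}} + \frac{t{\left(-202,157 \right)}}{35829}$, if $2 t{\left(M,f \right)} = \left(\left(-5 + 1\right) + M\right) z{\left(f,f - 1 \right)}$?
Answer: $- \frac{109879309831}{71107594902} \approx -1.5453$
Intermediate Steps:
$z{\left(V,n \right)} = \frac{2 V}{3 + n}$
$t{\left(M,f \right)} = \frac{f \left(-4 + M\right)}{2 + f}$ ($t{\left(M,f \right)} = \frac{\left(\left(-5 + 1\right) + M\right) \frac{2 f}{3 + \left(f - 1\right)}}{2} = \frac{\left(-4 + M\right) \frac{2 f}{3 + \left(-1 + f\right)}}{2} = \frac{\left(-4 + M\right) \frac{2 f}{2 + f}}{2} = \frac{2 f \frac{1}{2 + f} \left(-4 + M\right)}{2} = \frac{f \left(-4 + M\right)}{2 + f}$)
$- \frac{38434}{\left(-158\right)^{2}} + \frac{t{\left(-202,157 \right)}}{35829} = - \frac{38434}{\left(-158\right)^{2}} + \frac{157 \frac{1}{2 + 157} \left(-4 - 202\right)}{35829} = - \frac{38434}{24964} + 157 \cdot \frac{1}{159} \left(-206\right) \frac{1}{35829} = \left(-38434\right) \frac{1}{24964} + 157 \cdot \frac{1}{159} \left(-206\right) \frac{1}{35829} = - \frac{19217}{12482} - \frac{32342}{5696811} = - \frac{109879309831}{71107594902}$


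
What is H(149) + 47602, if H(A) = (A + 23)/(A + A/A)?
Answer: 3570236/75 ≈ 47603.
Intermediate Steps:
H(A) = (23 + A)/(1 + A) (H(A) = (23 + A)/(A + 1) = (23 + A)/(1 + A))
H(149) + 47602 = (23 + 149)/(1 + 149) + 47602 = 172/150 + 47602 = (1/150)*172 + 47602 = 86/75 + 47602 = 3570236/75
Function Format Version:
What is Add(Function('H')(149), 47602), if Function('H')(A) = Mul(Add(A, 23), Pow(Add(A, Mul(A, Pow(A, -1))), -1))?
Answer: Rational(3570236, 75) ≈ 47603.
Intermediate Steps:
Function('H')(A) = Mul(Pow(Add(1, A), -1), Add(23, A)) (Function('H')(A) = Mul(Add(23, A), Pow(Add(A, 1), -1)) = Mul(Add(23, A), Pow(Add(1, A), -1)) = Mul(Pow(Add(1, A), -1), Add(23, A)))
Add(Function('H')(149), 47602) = Add(Mul(Pow(Add(1, 149), -1), Add(23, 149)), 47602) = Add(Mul(Pow(150, -1), 172), 47602) = Add(Mul(Rational(1, 150), 172), 47602) = Add(Rational(86, 75), 47602) = Rational(3570236, 75)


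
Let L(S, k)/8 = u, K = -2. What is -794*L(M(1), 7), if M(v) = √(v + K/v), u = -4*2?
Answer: 50816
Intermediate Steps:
u = -8
M(v) = √(v - 2/v)
L(S, k) = -64 (L(S, k) = 8*(-8) = -64)
-794*L(M(1), 7) = -794*(-64) = 50816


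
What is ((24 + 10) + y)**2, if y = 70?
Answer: 10816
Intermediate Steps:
((24 + 10) + y)**2 = ((24 + 10) + 70)**2 = (34 + 70)**2 = 104**2 = 10816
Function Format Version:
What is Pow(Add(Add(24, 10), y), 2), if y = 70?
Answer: 10816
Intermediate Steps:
Pow(Add(Add(24, 10), y), 2) = Pow(Add(Add(24, 10), 70), 2) = Pow(Add(34, 70), 2) = Pow(104, 2) = 10816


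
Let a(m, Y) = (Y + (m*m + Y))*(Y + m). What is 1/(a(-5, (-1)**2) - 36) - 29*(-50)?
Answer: 208799/144 ≈ 1450.0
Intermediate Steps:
a(m, Y) = (Y + m)*(m**2 + 2*Y) (a(m, Y) = (Y + (m**2 + Y))*(Y + m) = (Y + (Y + m**2))*(Y + m) = (m**2 + 2*Y)*(Y + m) = (Y + m)*(m**2 + 2*Y))
1/(a(-5, (-1)**2) - 36) - 29*(-50) = 1/(((-5)**3 + 2*((-1)**2)**2 + (-1)**2*(-5)**2 + 2*(-1)**2*(-5)) - 36) - 29*(-50) = 1/((-125 + 2*1**2 + 1*25 + 2*1*(-5)) - 36) + 1450 = 1/((-125 + 2*1 + 25 - 10) - 36) + 1450 = 1/((-125 + 2 + 25 - 10) - 36) + 1450 = 1/(-108 - 36) + 1450 = 1/(-144) + 1450 = -1/144 + 1450 = 208799/144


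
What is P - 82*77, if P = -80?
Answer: -6394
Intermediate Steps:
P - 82*77 = -80 - 82*77 = -80 - 6314 = -6394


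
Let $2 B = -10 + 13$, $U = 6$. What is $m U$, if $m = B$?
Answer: $9$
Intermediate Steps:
$B = \frac{3}{2}$ ($B = \frac{-10 + 13}{2} = \frac{1}{2} \cdot 3 = \frac{3}{2} \approx 1.5$)
$m = \frac{3}{2} \approx 1.5$
$m U = \frac{3}{2} \cdot 6 = 9$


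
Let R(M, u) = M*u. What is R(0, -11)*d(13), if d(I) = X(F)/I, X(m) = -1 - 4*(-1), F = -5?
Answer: 0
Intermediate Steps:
X(m) = 3 (X(m) = -1 + 4 = 3)
d(I) = 3/I
R(0, -11)*d(13) = (0*(-11))*(3/13) = 0*(3*(1/13)) = 0*(3/13) = 0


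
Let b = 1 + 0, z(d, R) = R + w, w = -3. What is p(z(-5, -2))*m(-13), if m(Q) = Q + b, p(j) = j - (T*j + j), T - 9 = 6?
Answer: -900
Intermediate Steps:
T = 15 (T = 9 + 6 = 15)
z(d, R) = -3 + R (z(d, R) = R - 3 = -3 + R)
b = 1
p(j) = -15*j (p(j) = j - (15*j + j) = j - 16*j = -15*j)
m(Q) = 1 + Q (m(Q) = Q + 1 = 1 + Q)
p(z(-5, -2))*m(-13) = (-15*(-3 - 2))*(1 - 13) = -15*(-5)*(-12) = 75*(-12) = -900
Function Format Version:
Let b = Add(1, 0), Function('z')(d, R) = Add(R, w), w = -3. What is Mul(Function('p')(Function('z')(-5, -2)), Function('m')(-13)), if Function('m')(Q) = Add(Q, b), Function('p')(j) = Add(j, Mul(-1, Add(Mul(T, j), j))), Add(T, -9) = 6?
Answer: -900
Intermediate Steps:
T = 15 (T = Add(9, 6) = 15)
Function('z')(d, R) = Add(-3, R) (Function('z')(d, R) = Add(R, -3) = Add(-3, R))
b = 1
Function('p')(j) = Mul(-15, j) (Function('p')(j) = Add(j, Mul(-1, Add(Mul(15, j), j))) = Add(j, Mul(-1, Mul(16, j))) = Add(j, Mul(-16, j)) = Mul(-15, j))
Function('m')(Q) = Add(1, Q) (Function('m')(Q) = Add(Q, 1) = Add(1, Q))
Mul(Function('p')(Function('z')(-5, -2)), Function('m')(-13)) = Mul(Mul(-15, Add(-3, -2)), Add(1, -13)) = Mul(Mul(-15, -5), -12) = Mul(75, -12) = -900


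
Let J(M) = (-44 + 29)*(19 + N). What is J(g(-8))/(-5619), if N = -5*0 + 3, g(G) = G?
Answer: 110/1873 ≈ 0.058729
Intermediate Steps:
N = 3 (N = 0 + 3 = 3)
J(M) = -330 (J(M) = (-44 + 29)*(19 + 3) = -15*22 = -330)
J(g(-8))/(-5619) = -330/(-5619) = -330*(-1/5619) = 110/1873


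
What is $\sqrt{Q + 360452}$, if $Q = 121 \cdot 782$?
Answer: $\sqrt{455074} \approx 674.59$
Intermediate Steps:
$Q = 94622$
$\sqrt{Q + 360452} = \sqrt{94622 + 360452} = \sqrt{455074}$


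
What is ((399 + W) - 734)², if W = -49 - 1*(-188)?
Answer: 38416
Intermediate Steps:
W = 139 (W = -49 + 188 = 139)
((399 + W) - 734)² = ((399 + 139) - 734)² = (538 - 734)² = (-196)² = 38416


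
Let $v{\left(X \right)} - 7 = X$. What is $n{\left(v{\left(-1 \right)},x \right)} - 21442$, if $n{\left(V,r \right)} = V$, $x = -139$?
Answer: $-21436$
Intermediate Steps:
$v{\left(X \right)} = 7 + X$
$n{\left(v{\left(-1 \right)},x \right)} - 21442 = \left(7 - 1\right) - 21442 = 6 - 21442 = -21436$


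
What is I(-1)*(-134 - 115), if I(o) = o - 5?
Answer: 1494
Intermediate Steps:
I(o) = -5 + o
I(-1)*(-134 - 115) = (-5 - 1)*(-134 - 115) = -6*(-249) = 1494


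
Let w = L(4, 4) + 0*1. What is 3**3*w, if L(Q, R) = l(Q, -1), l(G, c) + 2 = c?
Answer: -81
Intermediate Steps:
l(G, c) = -2 + c
L(Q, R) = -3 (L(Q, R) = -2 - 1 = -3)
w = -3 (w = -3 + 0*1 = -3 + 0 = -3)
3**3*w = 3**3*(-3) = 27*(-3) = -81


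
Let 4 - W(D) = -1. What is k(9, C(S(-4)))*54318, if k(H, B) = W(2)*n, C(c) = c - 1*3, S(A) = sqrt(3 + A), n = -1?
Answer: -271590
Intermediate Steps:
W(D) = 5 (W(D) = 4 - 1*(-1) = 4 + 1 = 5)
C(c) = -3 + c (C(c) = c - 3 = -3 + c)
k(H, B) = -5 (k(H, B) = 5*(-1) = -5)
k(9, C(S(-4)))*54318 = -5*54318 = -271590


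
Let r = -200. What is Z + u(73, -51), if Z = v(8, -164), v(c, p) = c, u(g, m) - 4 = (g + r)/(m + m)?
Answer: 1351/102 ≈ 13.245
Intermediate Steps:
u(g, m) = 4 + (-200 + g)/(2*m) (u(g, m) = 4 + (g - 200)/(m + m) = 4 + (-200 + g)/((2*m)) = 4 + (-200 + g)*(1/(2*m)) = 4 + (-200 + g)/(2*m))
Z = 8
Z + u(73, -51) = 8 + (½)*(-200 + 73 + 8*(-51))/(-51) = 8 + (½)*(-1/51)*(-200 + 73 - 408) = 8 + (½)*(-1/51)*(-535) = 8 + 535/102 = 1351/102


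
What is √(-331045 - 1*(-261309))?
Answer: 2*I*√17434 ≈ 264.08*I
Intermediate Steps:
√(-331045 - 1*(-261309)) = √(-331045 + 261309) = √(-69736) = 2*I*√17434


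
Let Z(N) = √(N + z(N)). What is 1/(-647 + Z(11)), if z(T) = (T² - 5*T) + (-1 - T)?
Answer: -647/418544 - √65/418544 ≈ -0.0015651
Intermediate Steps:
z(T) = -1 + T² - 6*T
Z(N) = √(-1 + N² - 5*N) (Z(N) = √(N + (-1 + N² - 6*N)) = √(-1 + N² - 5*N))
1/(-647 + Z(11)) = 1/(-647 + √(-1 + 11² - 5*11)) = 1/(-647 + √(-1 + 121 - 55)) = 1/(-647 + √65)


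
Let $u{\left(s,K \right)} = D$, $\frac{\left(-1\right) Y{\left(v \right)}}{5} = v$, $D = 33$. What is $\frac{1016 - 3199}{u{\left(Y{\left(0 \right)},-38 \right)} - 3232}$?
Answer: $\frac{2183}{3199} \approx 0.6824$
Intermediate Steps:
$Y{\left(v \right)} = - 5 v$
$u{\left(s,K \right)} = 33$
$\frac{1016 - 3199}{u{\left(Y{\left(0 \right)},-38 \right)} - 3232} = \frac{1016 - 3199}{33 - 3232} = - \frac{2183}{-3199} = \left(-2183\right) \left(- \frac{1}{3199}\right) = \frac{2183}{3199}$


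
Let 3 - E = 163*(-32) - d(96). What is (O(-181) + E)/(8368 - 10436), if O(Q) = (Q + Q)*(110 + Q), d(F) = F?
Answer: -31017/2068 ≈ -14.999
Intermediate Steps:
E = 5315 (E = 3 - (163*(-32) - 1*96) = 3 - (-5216 - 96) = 3 - 1*(-5312) = 3 + 5312 = 5315)
O(Q) = 2*Q*(110 + Q) (O(Q) = (2*Q)*(110 + Q) = 2*Q*(110 + Q))
(O(-181) + E)/(8368 - 10436) = (2*(-181)*(110 - 181) + 5315)/(8368 - 10436) = (2*(-181)*(-71) + 5315)/(-2068) = (25702 + 5315)*(-1/2068) = 31017*(-1/2068) = -31017/2068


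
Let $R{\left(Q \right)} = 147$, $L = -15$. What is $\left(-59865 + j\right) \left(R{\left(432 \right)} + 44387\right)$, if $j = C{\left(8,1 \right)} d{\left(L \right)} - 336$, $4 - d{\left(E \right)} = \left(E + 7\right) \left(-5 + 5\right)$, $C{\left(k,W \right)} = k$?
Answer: $-2679566246$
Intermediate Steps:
$d{\left(E \right)} = 4$ ($d{\left(E \right)} = 4 - \left(E + 7\right) \left(-5 + 5\right) = 4 - \left(7 + E\right) 0 = 4 - 0 = 4 + 0 = 4$)
$j = -304$ ($j = 8 \cdot 4 - 336 = 32 - 336 = -304$)
$\left(-59865 + j\right) \left(R{\left(432 \right)} + 44387\right) = \left(-59865 - 304\right) \left(147 + 44387\right) = \left(-60169\right) 44534 = -2679566246$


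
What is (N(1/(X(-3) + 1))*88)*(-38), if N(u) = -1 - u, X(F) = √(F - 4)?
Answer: 3344*(√7 - 2*I)/(√7 - I) ≈ 3762.0 - 1105.9*I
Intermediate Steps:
X(F) = √(-4 + F)
(N(1/(X(-3) + 1))*88)*(-38) = ((-1 - 1/(√(-4 - 3) + 1))*88)*(-38) = ((-1 - 1/(√(-7) + 1))*88)*(-38) = ((-1 - 1/(I*√7 + 1))*88)*(-38) = ((-1 - 1/(1 + I*√7))*88)*(-38) = (-88 - 88/(1 + I*√7))*(-38) = 3344 + 3344/(1 + I*√7)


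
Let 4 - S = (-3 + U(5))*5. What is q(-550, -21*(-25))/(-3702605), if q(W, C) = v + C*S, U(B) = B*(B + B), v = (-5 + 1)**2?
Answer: 121259/3702605 ≈ 0.032750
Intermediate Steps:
v = 16 (v = (-4)**2 = 16)
U(B) = 2*B**2 (U(B) = B*(2*B) = 2*B**2)
S = -231 (S = 4 - (-3 + 2*5**2)*5 = 4 - (-3 + 2*25)*5 = 4 - (-3 + 50)*5 = 4 - 47*5 = 4 - 1*235 = 4 - 235 = -231)
q(W, C) = 16 - 231*C (q(W, C) = 16 + C*(-231) = 16 - 231*C)
q(-550, -21*(-25))/(-3702605) = (16 - (-4851)*(-25))/(-3702605) = (16 - 231*525)*(-1/3702605) = (16 - 121275)*(-1/3702605) = -121259*(-1/3702605) = 121259/3702605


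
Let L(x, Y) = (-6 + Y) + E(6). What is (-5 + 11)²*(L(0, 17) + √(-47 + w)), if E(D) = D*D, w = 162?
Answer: 1692 + 36*√115 ≈ 2078.1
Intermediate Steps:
E(D) = D²
L(x, Y) = 30 + Y (L(x, Y) = (-6 + Y) + 6² = (-6 + Y) + 36 = 30 + Y)
(-5 + 11)²*(L(0, 17) + √(-47 + w)) = (-5 + 11)²*((30 + 17) + √(-47 + 162)) = 6²*(47 + √115) = 36*(47 + √115) = 1692 + 36*√115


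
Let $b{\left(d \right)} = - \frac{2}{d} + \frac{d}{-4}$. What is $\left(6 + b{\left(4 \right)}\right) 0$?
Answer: $0$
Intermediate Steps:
$b{\left(d \right)} = - \frac{2}{d} - \frac{d}{4}$ ($b{\left(d \right)} = - \frac{2}{d} + d \left(- \frac{1}{4}\right) = - \frac{2}{d} - \frac{d}{4}$)
$\left(6 + b{\left(4 \right)}\right) 0 = \left(6 - \left(1 + \frac{2}{4}\right)\right) 0 = \left(6 - \frac{3}{2}\right) 0 = \frac{9}{2} \cdot 0 = 0$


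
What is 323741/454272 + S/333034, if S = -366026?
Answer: -2248407803/5818770048 ≈ -0.38641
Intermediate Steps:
323741/454272 + S/333034 = 323741/454272 - 366026/333034 = 323741*(1/454272) - 366026*1/333034 = 323741/454272 - 183013/166517 = -2248407803/5818770048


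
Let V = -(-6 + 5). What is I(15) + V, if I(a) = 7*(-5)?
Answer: -34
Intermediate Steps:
I(a) = -35
V = 1 (V = -1*(-1) = 1)
I(15) + V = -35 + 1 = -34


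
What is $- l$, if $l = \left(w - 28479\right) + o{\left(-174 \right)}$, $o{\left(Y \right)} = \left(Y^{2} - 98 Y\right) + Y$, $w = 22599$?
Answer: $-41274$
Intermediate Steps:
$o{\left(Y \right)} = Y^{2} - 97 Y$
$l = 41274$ ($l = \left(22599 - 28479\right) - 174 \left(-97 - 174\right) = -5880 - -47154 = -5880 + 47154 = 41274$)
$- l = \left(-1\right) 41274 = -41274$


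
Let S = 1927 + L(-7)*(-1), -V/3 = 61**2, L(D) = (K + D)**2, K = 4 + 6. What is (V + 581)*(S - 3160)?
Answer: 13142844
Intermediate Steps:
K = 10
L(D) = (10 + D)**2
V = -11163 (V = -3*61**2 = -3*3721 = -11163)
S = 1918 (S = 1927 + (10 - 7)**2*(-1) = 1927 + 3**2*(-1) = 1927 + 9*(-1) = 1927 - 9 = 1918)
(V + 581)*(S - 3160) = (-11163 + 581)*(1918 - 3160) = -10582*(-1242) = 13142844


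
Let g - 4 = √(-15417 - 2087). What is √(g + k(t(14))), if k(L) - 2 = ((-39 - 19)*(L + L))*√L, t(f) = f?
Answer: √(6 - 1624*√14 + 4*I*√1094) ≈ 0.849 + 77.918*I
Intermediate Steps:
g = 4 + 4*I*√1094 (g = 4 + √(-15417 - 2087) = 4 + √(-17504) = 4 + 4*I*√1094 ≈ 4.0 + 132.3*I)
k(L) = 2 - 116*L^(3/2) (k(L) = 2 + ((-39 - 19)*(L + L))*√L = 2 + (-116*L)*√L = 2 - 116*L^(3/2))
√(g + k(t(14))) = √((4 + 4*I*√1094) + (2 - 1624*√14)) = √(6 - 1624*√14 + 4*I*√1094)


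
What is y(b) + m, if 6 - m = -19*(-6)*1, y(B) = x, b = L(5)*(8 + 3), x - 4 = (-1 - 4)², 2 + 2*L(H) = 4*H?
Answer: -79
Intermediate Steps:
L(H) = -1 + 2*H (L(H) = -1 + (4*H)/2 = -1 + 2*H)
x = 29 (x = 4 + (-1 - 4)² = 4 + (-5)² = 4 + 25 = 29)
b = 99 (b = (-1 + 2*5)*(8 + 3) = (-1 + 10)*11 = 9*11 = 99)
y(B) = 29
m = -108 (m = 6 - (-19*(-6)) = 6 - 114 = -108)
y(b) + m = 29 - 108 = -79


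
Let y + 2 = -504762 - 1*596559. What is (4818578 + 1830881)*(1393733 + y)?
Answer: 1944368306190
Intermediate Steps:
y = -1101323 (y = -2 + (-504762 - 1*596559) = -2 + (-504762 - 596559) = -2 - 1101321 = -1101323)
(4818578 + 1830881)*(1393733 + y) = (4818578 + 1830881)*(1393733 - 1101323) = 6649459*292410 = 1944368306190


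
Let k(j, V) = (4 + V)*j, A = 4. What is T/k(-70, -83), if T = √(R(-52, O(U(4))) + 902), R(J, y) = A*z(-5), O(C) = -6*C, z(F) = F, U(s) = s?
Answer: 3*√2/790 ≈ 0.0053704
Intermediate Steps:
R(J, y) = -20 (R(J, y) = 4*(-5) = -20)
k(j, V) = j*(4 + V)
T = 21*√2 (T = √(-20 + 902) = √882 = 21*√2 ≈ 29.698)
T/k(-70, -83) = (21*√2)/((-70*(4 - 83))) = (21*√2)/((-70*(-79))) = (21*√2)/5530 = (21*√2)*(1/5530) = 3*√2/790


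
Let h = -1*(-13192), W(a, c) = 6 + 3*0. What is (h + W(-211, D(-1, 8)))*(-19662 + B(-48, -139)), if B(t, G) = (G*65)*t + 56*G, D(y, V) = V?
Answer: 5361476332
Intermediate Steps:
W(a, c) = 6 (W(a, c) = 6 + 0 = 6)
h = 13192
B(t, G) = 56*G + 65*G*t (B(t, G) = (65*G)*t + 56*G = 65*G*t + 56*G = 56*G + 65*G*t)
(h + W(-211, D(-1, 8)))*(-19662 + B(-48, -139)) = (13192 + 6)*(-19662 - 139*(56 + 65*(-48))) = 13198*(-19662 - 139*(56 - 3120)) = 13198*(-19662 - 139*(-3064)) = 13198*(-19662 + 425896) = 13198*406234 = 5361476332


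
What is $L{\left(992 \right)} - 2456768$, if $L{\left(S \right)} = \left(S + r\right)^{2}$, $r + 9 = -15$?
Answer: $-1519744$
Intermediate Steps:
$r = -24$ ($r = -9 - 15 = -24$)
$L{\left(S \right)} = \left(-24 + S\right)^{2}$ ($L{\left(S \right)} = \left(S - 24\right)^{2} = \left(-24 + S\right)^{2}$)
$L{\left(992 \right)} - 2456768 = \left(-24 + 992\right)^{2} - 2456768 = 968^{2} - 2456768 = 937024 - 2456768 = -1519744$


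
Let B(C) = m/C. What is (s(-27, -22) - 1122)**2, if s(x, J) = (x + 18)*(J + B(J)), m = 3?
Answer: 412130601/484 ≈ 8.5151e+5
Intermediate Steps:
B(C) = 3/C
s(x, J) = (18 + x)*(J + 3/J) (s(x, J) = (x + 18)*(J + 3/J) = (18 + x)*(J + 3/J))
(s(-27, -22) - 1122)**2 = ((54 + 3*(-27) + (-22)**2*(18 - 27))/(-22) - 1122)**2 = (-(54 - 81 + 484*(-9))/22 - 1122)**2 = (-(54 - 81 - 4356)/22 - 1122)**2 = (-1/22*(-4383) - 1122)**2 = (4383/22 - 1122)**2 = (-20301/22)**2 = 412130601/484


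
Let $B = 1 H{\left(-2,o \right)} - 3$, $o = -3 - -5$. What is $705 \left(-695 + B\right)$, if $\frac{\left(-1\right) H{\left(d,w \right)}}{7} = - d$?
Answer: $-501960$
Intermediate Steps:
$o = 2$ ($o = -3 + 5 = 2$)
$H{\left(d,w \right)} = 7 d$ ($H{\left(d,w \right)} = - 7 \left(- d\right) = 7 d$)
$B = -17$ ($B = 1 \cdot 7 \left(-2\right) - 3 = 1 \left(-14\right) - 3 = -14 - 3 = -17$)
$705 \left(-695 + B\right) = 705 \left(-695 - 17\right) = 705 \left(-712\right) = -501960$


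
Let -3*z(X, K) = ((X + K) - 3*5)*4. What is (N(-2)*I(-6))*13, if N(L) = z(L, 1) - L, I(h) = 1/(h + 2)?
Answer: -455/6 ≈ -75.833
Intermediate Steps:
z(X, K) = 20 - 4*K/3 - 4*X/3 (z(X, K) = -((X + K) - 3*5)*4/3 = -((K + X) - 15)*4/3 = -(-15 + K + X)*4/3 = -(-60 + 4*K + 4*X)/3 = 20 - 4*K/3 - 4*X/3)
I(h) = 1/(2 + h)
N(L) = 56/3 - 7*L/3 (N(L) = (20 - 4/3*1 - 4*L/3) - L = (20 - 4/3 - 4*L/3) - L = (56/3 - 4*L/3) - L = 56/3 - 7*L/3)
(N(-2)*I(-6))*13 = ((56/3 - 7/3*(-2))/(2 - 6))*13 = ((56/3 + 14/3)/(-4))*13 = ((70/3)*(-1/4))*13 = -35/6*13 = -455/6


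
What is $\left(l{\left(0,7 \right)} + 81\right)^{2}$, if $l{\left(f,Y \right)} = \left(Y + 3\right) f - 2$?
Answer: $6241$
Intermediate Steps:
$l{\left(f,Y \right)} = -2 + f \left(3 + Y\right)$ ($l{\left(f,Y \right)} = \left(3 + Y\right) f - 2 = f \left(3 + Y\right) - 2 = -2 + f \left(3 + Y\right)$)
$\left(l{\left(0,7 \right)} + 81\right)^{2} = \left(\left(-2 + 3 \cdot 0 + 7 \cdot 0\right) + 81\right)^{2} = \left(\left(-2 + 0 + 0\right) + 81\right)^{2} = \left(-2 + 81\right)^{2} = 79^{2} = 6241$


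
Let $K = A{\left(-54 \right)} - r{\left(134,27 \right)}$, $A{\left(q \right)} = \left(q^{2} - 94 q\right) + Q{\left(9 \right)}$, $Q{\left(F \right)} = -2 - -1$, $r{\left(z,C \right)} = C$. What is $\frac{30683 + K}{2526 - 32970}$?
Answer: $- \frac{38647}{30444} \approx -1.2694$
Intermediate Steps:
$Q{\left(F \right)} = -1$ ($Q{\left(F \right)} = -2 + 1 = -1$)
$A{\left(q \right)} = -1 + q^{2} - 94 q$ ($A{\left(q \right)} = \left(q^{2} - 94 q\right) - 1 = -1 + q^{2} - 94 q$)
$K = 7964$ ($K = \left(-1 + \left(-54\right)^{2} - -5076\right) - 27 = \left(-1 + 2916 + 5076\right) - 27 = 7991 - 27 = 7964$)
$\frac{30683 + K}{2526 - 32970} = \frac{30683 + 7964}{2526 - 32970} = \frac{38647}{-30444} = 38647 \left(- \frac{1}{30444}\right) = - \frac{38647}{30444}$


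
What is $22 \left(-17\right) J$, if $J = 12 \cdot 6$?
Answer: $-26928$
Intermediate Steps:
$J = 72$
$22 \left(-17\right) J = 22 \left(-17\right) 72 = \left(-374\right) 72 = -26928$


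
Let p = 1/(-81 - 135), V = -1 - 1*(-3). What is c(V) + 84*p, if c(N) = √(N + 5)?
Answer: -7/18 + √7 ≈ 2.2569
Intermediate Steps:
V = 2 (V = -1 + 3 = 2)
c(N) = √(5 + N)
p = -1/216 (p = 1/(-216) = -1/216 ≈ -0.0046296)
c(V) + 84*p = √(5 + 2) + 84*(-1/216) = √7 - 7/18 = -7/18 + √7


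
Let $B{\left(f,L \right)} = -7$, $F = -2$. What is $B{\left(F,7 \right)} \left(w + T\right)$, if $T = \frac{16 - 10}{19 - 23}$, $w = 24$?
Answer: $- \frac{315}{2} \approx -157.5$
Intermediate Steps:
$T = - \frac{3}{2}$ ($T = \frac{6}{-4} = 6 \left(- \frac{1}{4}\right) = - \frac{3}{2} \approx -1.5$)
$B{\left(F,7 \right)} \left(w + T\right) = - 7 \left(24 - \frac{3}{2}\right) = \left(-7\right) \frac{45}{2} = - \frac{315}{2}$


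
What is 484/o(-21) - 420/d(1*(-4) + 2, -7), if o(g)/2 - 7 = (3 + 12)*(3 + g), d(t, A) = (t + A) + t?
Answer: 107798/2893 ≈ 37.262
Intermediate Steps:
d(t, A) = A + 2*t (d(t, A) = (A + t) + t = A + 2*t)
o(g) = 104 + 30*g (o(g) = 14 + 2*((3 + 12)*(3 + g)) = 14 + 2*(15*(3 + g)) = 14 + 2*(45 + 15*g) = 14 + (90 + 30*g) = 104 + 30*g)
484/o(-21) - 420/d(1*(-4) + 2, -7) = 484/(104 + 30*(-21)) - 420/(-7 + 2*(1*(-4) + 2)) = 484/(104 - 630) - 420/(-7 + 2*(-4 + 2)) = 484/(-526) - 420/(-7 + 2*(-2)) = 484*(-1/526) - 420/(-7 - 4) = -242/263 - 420/(-11) = -242/263 - 420*(-1/11) = -242/263 + 420/11 = 107798/2893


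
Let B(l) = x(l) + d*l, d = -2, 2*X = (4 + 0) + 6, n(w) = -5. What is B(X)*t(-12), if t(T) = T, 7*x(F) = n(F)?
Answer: 900/7 ≈ 128.57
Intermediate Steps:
x(F) = -5/7 (x(F) = (1/7)*(-5) = -5/7)
X = 5 (X = ((4 + 0) + 6)/2 = (4 + 6)/2 = (1/2)*10 = 5)
B(l) = -5/7 - 2*l
B(X)*t(-12) = (-5/7 - 2*5)*(-12) = (-5/7 - 10)*(-12) = -75/7*(-12) = 900/7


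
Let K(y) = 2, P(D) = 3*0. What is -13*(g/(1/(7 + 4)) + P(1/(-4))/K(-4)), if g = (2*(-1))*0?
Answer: 0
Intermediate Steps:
P(D) = 0
g = 0 (g = -2*0 = 0)
-13*(g/(1/(7 + 4)) + P(1/(-4))/K(-4)) = -13*(0/(1/(7 + 4)) + 0/2) = -13*(0/(1/11) + 0*(1/2)) = -13*(0/(1/11) + 0) = -13*(0*11 + 0) = -13*(0 + 0) = -13*0 = 0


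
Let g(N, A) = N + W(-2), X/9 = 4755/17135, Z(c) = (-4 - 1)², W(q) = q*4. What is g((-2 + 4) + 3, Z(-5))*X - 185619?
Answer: -636141990/3427 ≈ -1.8563e+5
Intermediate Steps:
W(q) = 4*q
Z(c) = 25 (Z(c) = (-5)² = 25)
X = 8559/3427 (X = 9*(4755/17135) = 9*(4755*(1/17135)) = 9*(951/3427) = 8559/3427 ≈ 2.4975)
g(N, A) = -8 + N (g(N, A) = N + 4*(-2) = N - 8 = -8 + N)
g((-2 + 4) + 3, Z(-5))*X - 185619 = (-8 + ((-2 + 4) + 3))*(8559/3427) - 185619 = (-8 + (2 + 3))*(8559/3427) - 185619 = (-8 + 5)*(8559/3427) - 185619 = -3*8559/3427 - 185619 = -25677/3427 - 185619 = -636141990/3427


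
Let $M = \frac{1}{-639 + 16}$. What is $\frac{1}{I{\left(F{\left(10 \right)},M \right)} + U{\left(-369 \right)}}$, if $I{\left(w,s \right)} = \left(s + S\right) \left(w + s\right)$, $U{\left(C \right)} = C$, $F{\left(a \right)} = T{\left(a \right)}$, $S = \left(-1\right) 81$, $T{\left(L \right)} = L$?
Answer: $- \frac{388129}{457559857} \approx -0.00084826$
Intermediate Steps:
$S = -81$
$F{\left(a \right)} = a$
$M = - \frac{1}{623}$ ($M = \frac{1}{-623} = - \frac{1}{623} \approx -0.0016051$)
$I{\left(w,s \right)} = \left(-81 + s\right) \left(s + w\right)$ ($I{\left(w,s \right)} = \left(s - 81\right) \left(w + s\right) = \left(-81 + s\right) \left(s + w\right)$)
$\frac{1}{I{\left(F{\left(10 \right)},M \right)} + U{\left(-369 \right)}} = \frac{1}{\left(\left(- \frac{1}{623}\right)^{2} - - \frac{81}{623} - 810 - \frac{10}{623}\right) - 369} = \frac{1}{\left(\frac{1}{388129} + \frac{81}{623} - 810 - \frac{10}{623}\right) - 369} = \frac{1}{- \frac{314340256}{388129} - 369} = \frac{1}{- \frac{457559857}{388129}} = - \frac{388129}{457559857}$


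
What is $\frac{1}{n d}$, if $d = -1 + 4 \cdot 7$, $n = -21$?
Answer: $- \frac{1}{567} \approx -0.0017637$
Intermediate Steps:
$d = 27$ ($d = -1 + 28 = 27$)
$\frac{1}{n d} = \frac{1}{\left(-21\right) 27} = \frac{1}{-567} = - \frac{1}{567}$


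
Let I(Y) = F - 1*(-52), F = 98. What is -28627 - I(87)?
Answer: -28777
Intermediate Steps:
I(Y) = 150 (I(Y) = 98 - 1*(-52) = 98 + 52 = 150)
-28627 - I(87) = -28627 - 1*150 = -28627 - 150 = -28777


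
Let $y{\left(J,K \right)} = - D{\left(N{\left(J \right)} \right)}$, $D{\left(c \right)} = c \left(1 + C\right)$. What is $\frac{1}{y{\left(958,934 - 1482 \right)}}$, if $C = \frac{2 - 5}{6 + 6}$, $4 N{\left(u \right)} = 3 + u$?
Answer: $- \frac{16}{2883} \approx -0.0055498$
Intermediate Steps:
$N{\left(u \right)} = \frac{3}{4} + \frac{u}{4}$ ($N{\left(u \right)} = \frac{3 + u}{4} = \frac{3}{4} + \frac{u}{4}$)
$C = - \frac{1}{4}$ ($C = - \frac{3}{12} = \left(-3\right) \frac{1}{12} = - \frac{1}{4} \approx -0.25$)
$D{\left(c \right)} = \frac{3 c}{4}$ ($D{\left(c \right)} = c \left(1 - \frac{1}{4}\right) = c \frac{3}{4} = \frac{3 c}{4}$)
$y{\left(J,K \right)} = - \frac{9}{16} - \frac{3 J}{16}$ ($y{\left(J,K \right)} = - \frac{3 \left(\frac{3}{4} + \frac{J}{4}\right)}{4} = - (\frac{9}{16} + \frac{3 J}{16}) = - \frac{9}{16} - \frac{3 J}{16}$)
$\frac{1}{y{\left(958,934 - 1482 \right)}} = \frac{1}{- \frac{9}{16} - \frac{1437}{8}} = \frac{1}{- \frac{2883}{16}} = - \frac{16}{2883}$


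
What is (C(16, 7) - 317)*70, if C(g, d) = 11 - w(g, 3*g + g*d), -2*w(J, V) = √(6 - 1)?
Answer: -21420 + 35*√5 ≈ -21342.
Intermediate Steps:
w(J, V) = -√5/2 (w(J, V) = -√(6 - 1)/2 = -√5/2)
C(g, d) = 11 + √5/2 (C(g, d) = 11 - (-1)*√5/2 = 11 + √5/2)
(C(16, 7) - 317)*70 = ((11 + √5/2) - 317)*70 = (-306 + √5/2)*70 = -21420 + 35*√5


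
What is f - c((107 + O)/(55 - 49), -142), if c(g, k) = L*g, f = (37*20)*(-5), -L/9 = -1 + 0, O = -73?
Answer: -3751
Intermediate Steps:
L = 9 (L = -9*(-1 + 0) = -9*(-1) = 9)
f = -3700 (f = 740*(-5) = -3700)
c(g, k) = 9*g
f - c((107 + O)/(55 - 49), -142) = -3700 - 9*(107 - 73)/(55 - 49) = -3700 - 9*34/6 = -3700 - 9*34*(⅙) = -3700 - 9*17/3 = -3700 - 1*51 = -3700 - 51 = -3751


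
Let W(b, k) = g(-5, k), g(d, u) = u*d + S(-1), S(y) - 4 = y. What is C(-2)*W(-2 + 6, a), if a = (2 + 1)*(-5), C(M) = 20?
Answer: 1560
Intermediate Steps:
S(y) = 4 + y
g(d, u) = 3 + d*u (g(d, u) = u*d + (4 - 1) = d*u + 3 = 3 + d*u)
a = -15 (a = 3*(-5) = -15)
W(b, k) = 3 - 5*k
C(-2)*W(-2 + 6, a) = 20*(3 - 5*(-15)) = 20*(3 + 75) = 20*78 = 1560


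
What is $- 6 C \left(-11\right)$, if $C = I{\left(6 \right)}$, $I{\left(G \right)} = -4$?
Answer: $-264$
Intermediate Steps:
$C = -4$
$- 6 C \left(-11\right) = \left(-6\right) \left(-4\right) \left(-11\right) = 24 \left(-11\right) = -264$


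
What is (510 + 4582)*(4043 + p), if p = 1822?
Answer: 29864580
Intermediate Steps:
(510 + 4582)*(4043 + p) = (510 + 4582)*(4043 + 1822) = 5092*5865 = 29864580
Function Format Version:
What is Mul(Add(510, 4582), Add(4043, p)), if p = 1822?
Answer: 29864580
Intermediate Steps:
Mul(Add(510, 4582), Add(4043, p)) = Mul(Add(510, 4582), Add(4043, 1822)) = Mul(5092, 5865) = 29864580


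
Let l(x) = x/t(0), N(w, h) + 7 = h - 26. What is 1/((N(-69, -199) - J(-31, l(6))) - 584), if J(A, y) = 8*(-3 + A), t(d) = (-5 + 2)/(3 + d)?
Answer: -1/544 ≈ -0.0018382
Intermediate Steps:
t(d) = -3/(3 + d)
N(w, h) = -33 + h (N(w, h) = -7 + (h - 26) = -7 + (-26 + h) = -33 + h)
l(x) = -x (l(x) = x/((-3/(3 + 0))) = x/((-3/3)) = x/((-3*1/3)) = x/(-1) = x*(-1) = -x)
J(A, y) = -24 + 8*A
1/((N(-69, -199) - J(-31, l(6))) - 584) = 1/(((-33 - 199) - (-24 + 8*(-31))) - 584) = 1/((-232 - (-24 - 248)) - 584) = 1/((-232 - 1*(-272)) - 584) = 1/((-232 + 272) - 584) = 1/(40 - 584) = 1/(-544) = -1/544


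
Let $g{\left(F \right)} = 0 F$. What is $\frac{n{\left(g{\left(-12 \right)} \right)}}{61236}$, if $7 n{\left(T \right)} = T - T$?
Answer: $0$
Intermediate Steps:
$g{\left(F \right)} = 0$
$n{\left(T \right)} = 0$ ($n{\left(T \right)} = \frac{T - T}{7} = \frac{1}{7} \cdot 0 = 0$)
$\frac{n{\left(g{\left(-12 \right)} \right)}}{61236} = \frac{0}{61236} = 0 \cdot \frac{1}{61236} = 0$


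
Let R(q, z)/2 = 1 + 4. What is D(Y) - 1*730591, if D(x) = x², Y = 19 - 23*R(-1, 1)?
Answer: -686070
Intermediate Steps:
R(q, z) = 10 (R(q, z) = 2*(1 + 4) = 2*5 = 10)
Y = -211 (Y = 19 - 23*10 = 19 - 230 = -211)
D(Y) - 1*730591 = (-211)² - 1*730591 = 44521 - 730591 = -686070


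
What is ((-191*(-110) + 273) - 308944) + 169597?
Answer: -118064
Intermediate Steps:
((-191*(-110) + 273) - 308944) + 169597 = ((21010 + 273) - 308944) + 169597 = (21283 - 308944) + 169597 = -287661 + 169597 = -118064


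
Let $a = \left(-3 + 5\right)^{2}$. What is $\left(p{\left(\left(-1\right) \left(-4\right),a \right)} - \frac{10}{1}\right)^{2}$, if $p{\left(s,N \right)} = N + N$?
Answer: $4$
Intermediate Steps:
$a = 4$ ($a = 2^{2} = 4$)
$p{\left(s,N \right)} = 2 N$
$\left(p{\left(\left(-1\right) \left(-4\right),a \right)} - \frac{10}{1}\right)^{2} = \left(2 \cdot 4 - \frac{10}{1}\right)^{2} = \left(8 - 10\right)^{2} = \left(-2\right)^{2} = 4$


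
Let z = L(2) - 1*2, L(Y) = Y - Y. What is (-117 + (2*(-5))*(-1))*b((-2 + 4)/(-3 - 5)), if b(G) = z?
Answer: 214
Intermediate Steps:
L(Y) = 0
z = -2 (z = 0 - 1*2 = 0 - 2 = -2)
b(G) = -2
(-117 + (2*(-5))*(-1))*b((-2 + 4)/(-3 - 5)) = (-117 + (2*(-5))*(-1))*(-2) = (-117 - 10*(-1))*(-2) = (-117 + 10)*(-2) = -107*(-2) = 214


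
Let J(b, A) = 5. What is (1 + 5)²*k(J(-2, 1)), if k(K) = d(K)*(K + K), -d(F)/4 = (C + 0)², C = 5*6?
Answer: -1296000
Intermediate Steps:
C = 30
d(F) = -3600 (d(F) = -4*(30 + 0)² = -4*30² = -4*900 = -3600)
k(K) = -7200*K (k(K) = -3600*(K + K) = -7200*K)
(1 + 5)²*k(J(-2, 1)) = (1 + 5)²*(-7200*5) = 6²*(-36000) = 36*(-36000) = -1296000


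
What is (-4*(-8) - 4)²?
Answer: 784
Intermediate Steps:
(-4*(-8) - 4)² = (32 - 4)² = 28² = 784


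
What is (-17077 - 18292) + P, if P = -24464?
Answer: -59833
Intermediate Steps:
(-17077 - 18292) + P = (-17077 - 18292) - 24464 = -35369 - 24464 = -59833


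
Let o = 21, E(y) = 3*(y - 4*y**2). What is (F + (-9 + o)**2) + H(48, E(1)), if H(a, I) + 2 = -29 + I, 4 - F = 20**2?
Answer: -292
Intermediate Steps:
F = -396 (F = 4 - 1*20**2 = 4 - 1*400 = 4 - 400 = -396)
E(y) = -12*y**2 + 3*y
H(a, I) = -31 + I (H(a, I) = -2 + (-29 + I) = -31 + I)
(F + (-9 + o)**2) + H(48, E(1)) = (-396 + (-9 + 21)**2) + (-31 + 3*1*(1 - 4*1)) = (-396 + 12**2) + (-31 + 3*1*(1 - 4)) = (-396 + 144) + (-31 + 3*1*(-3)) = -252 + (-31 - 9) = -252 - 40 = -292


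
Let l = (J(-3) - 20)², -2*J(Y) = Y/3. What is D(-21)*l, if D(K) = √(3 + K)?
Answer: 4563*I*√2/4 ≈ 1613.3*I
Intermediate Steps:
J(Y) = -Y/6 (J(Y) = -Y/(2*3) = -Y/6)
l = 1521/4 (l = (-⅙*(-3) - 20)² = (½ - 20)² = (-39/2)² = 1521/4 ≈ 380.25)
D(-21)*l = √(3 - 21)*(1521/4) = √(-18)*(1521/4) = (3*I*√2)*(1521/4) = 4563*I*√2/4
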